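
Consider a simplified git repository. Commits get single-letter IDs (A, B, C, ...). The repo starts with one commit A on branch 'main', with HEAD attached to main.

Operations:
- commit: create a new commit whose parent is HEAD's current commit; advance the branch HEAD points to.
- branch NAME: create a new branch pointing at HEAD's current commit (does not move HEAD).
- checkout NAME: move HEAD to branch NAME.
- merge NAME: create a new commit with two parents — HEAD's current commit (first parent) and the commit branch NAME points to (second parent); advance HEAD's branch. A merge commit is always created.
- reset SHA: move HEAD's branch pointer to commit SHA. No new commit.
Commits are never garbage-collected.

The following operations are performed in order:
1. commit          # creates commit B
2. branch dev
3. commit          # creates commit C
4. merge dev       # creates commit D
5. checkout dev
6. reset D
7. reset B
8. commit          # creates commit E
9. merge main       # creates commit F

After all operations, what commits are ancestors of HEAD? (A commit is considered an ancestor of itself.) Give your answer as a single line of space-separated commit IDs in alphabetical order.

After op 1 (commit): HEAD=main@B [main=B]
After op 2 (branch): HEAD=main@B [dev=B main=B]
After op 3 (commit): HEAD=main@C [dev=B main=C]
After op 4 (merge): HEAD=main@D [dev=B main=D]
After op 5 (checkout): HEAD=dev@B [dev=B main=D]
After op 6 (reset): HEAD=dev@D [dev=D main=D]
After op 7 (reset): HEAD=dev@B [dev=B main=D]
After op 8 (commit): HEAD=dev@E [dev=E main=D]
After op 9 (merge): HEAD=dev@F [dev=F main=D]

Answer: A B C D E F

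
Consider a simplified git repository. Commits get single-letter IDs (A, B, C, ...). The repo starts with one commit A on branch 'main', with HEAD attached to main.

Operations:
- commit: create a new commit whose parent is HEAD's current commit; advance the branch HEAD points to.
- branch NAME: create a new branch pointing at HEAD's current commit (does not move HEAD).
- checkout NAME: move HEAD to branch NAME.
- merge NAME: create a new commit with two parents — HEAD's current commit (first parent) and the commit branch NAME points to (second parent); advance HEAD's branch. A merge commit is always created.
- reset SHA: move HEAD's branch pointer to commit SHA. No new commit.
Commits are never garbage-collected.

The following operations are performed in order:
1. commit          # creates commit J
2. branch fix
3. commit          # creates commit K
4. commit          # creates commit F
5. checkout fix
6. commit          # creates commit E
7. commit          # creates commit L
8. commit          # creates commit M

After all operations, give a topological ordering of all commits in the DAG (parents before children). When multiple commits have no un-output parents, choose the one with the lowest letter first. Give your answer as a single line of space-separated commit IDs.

After op 1 (commit): HEAD=main@J [main=J]
After op 2 (branch): HEAD=main@J [fix=J main=J]
After op 3 (commit): HEAD=main@K [fix=J main=K]
After op 4 (commit): HEAD=main@F [fix=J main=F]
After op 5 (checkout): HEAD=fix@J [fix=J main=F]
After op 6 (commit): HEAD=fix@E [fix=E main=F]
After op 7 (commit): HEAD=fix@L [fix=L main=F]
After op 8 (commit): HEAD=fix@M [fix=M main=F]
commit A: parents=[]
commit E: parents=['J']
commit F: parents=['K']
commit J: parents=['A']
commit K: parents=['J']
commit L: parents=['E']
commit M: parents=['L']

Answer: A J E K F L M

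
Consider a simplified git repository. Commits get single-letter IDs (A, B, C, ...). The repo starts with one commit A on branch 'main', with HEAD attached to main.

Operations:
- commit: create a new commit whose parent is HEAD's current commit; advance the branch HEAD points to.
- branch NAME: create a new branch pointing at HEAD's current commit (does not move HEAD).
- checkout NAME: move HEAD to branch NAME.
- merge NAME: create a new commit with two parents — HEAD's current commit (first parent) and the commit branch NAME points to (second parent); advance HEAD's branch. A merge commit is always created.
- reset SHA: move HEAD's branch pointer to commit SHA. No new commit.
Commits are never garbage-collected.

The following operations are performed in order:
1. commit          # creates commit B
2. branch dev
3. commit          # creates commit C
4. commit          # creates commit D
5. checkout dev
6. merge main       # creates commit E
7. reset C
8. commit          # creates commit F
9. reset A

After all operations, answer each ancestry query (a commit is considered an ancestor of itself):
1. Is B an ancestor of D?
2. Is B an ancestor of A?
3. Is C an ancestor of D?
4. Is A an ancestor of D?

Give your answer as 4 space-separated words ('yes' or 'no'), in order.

After op 1 (commit): HEAD=main@B [main=B]
After op 2 (branch): HEAD=main@B [dev=B main=B]
After op 3 (commit): HEAD=main@C [dev=B main=C]
After op 4 (commit): HEAD=main@D [dev=B main=D]
After op 5 (checkout): HEAD=dev@B [dev=B main=D]
After op 6 (merge): HEAD=dev@E [dev=E main=D]
After op 7 (reset): HEAD=dev@C [dev=C main=D]
After op 8 (commit): HEAD=dev@F [dev=F main=D]
After op 9 (reset): HEAD=dev@A [dev=A main=D]
ancestors(D) = {A,B,C,D}; B in? yes
ancestors(A) = {A}; B in? no
ancestors(D) = {A,B,C,D}; C in? yes
ancestors(D) = {A,B,C,D}; A in? yes

Answer: yes no yes yes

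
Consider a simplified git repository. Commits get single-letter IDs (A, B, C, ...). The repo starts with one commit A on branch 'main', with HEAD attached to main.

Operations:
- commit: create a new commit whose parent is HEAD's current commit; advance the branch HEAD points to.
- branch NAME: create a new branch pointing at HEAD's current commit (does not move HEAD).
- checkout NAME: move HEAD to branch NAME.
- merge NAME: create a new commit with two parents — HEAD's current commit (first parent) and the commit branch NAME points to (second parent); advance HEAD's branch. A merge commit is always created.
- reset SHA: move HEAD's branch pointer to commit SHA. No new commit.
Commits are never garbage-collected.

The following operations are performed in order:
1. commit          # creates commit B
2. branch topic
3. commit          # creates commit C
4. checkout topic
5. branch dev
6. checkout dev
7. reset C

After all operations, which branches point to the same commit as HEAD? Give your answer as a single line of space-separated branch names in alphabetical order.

After op 1 (commit): HEAD=main@B [main=B]
After op 2 (branch): HEAD=main@B [main=B topic=B]
After op 3 (commit): HEAD=main@C [main=C topic=B]
After op 4 (checkout): HEAD=topic@B [main=C topic=B]
After op 5 (branch): HEAD=topic@B [dev=B main=C topic=B]
After op 6 (checkout): HEAD=dev@B [dev=B main=C topic=B]
After op 7 (reset): HEAD=dev@C [dev=C main=C topic=B]

Answer: dev main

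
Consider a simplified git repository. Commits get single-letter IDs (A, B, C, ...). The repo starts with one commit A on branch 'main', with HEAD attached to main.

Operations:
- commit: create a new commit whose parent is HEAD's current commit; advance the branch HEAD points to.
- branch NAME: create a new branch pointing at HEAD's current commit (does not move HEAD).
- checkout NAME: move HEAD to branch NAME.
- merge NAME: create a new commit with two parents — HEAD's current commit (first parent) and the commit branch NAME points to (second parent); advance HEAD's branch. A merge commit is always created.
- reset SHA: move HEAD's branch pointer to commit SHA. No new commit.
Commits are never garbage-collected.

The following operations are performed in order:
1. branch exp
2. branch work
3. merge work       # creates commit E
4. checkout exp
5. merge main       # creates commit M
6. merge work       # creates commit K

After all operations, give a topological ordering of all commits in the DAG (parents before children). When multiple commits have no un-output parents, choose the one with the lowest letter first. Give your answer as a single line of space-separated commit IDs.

Answer: A E M K

Derivation:
After op 1 (branch): HEAD=main@A [exp=A main=A]
After op 2 (branch): HEAD=main@A [exp=A main=A work=A]
After op 3 (merge): HEAD=main@E [exp=A main=E work=A]
After op 4 (checkout): HEAD=exp@A [exp=A main=E work=A]
After op 5 (merge): HEAD=exp@M [exp=M main=E work=A]
After op 6 (merge): HEAD=exp@K [exp=K main=E work=A]
commit A: parents=[]
commit E: parents=['A', 'A']
commit K: parents=['M', 'A']
commit M: parents=['A', 'E']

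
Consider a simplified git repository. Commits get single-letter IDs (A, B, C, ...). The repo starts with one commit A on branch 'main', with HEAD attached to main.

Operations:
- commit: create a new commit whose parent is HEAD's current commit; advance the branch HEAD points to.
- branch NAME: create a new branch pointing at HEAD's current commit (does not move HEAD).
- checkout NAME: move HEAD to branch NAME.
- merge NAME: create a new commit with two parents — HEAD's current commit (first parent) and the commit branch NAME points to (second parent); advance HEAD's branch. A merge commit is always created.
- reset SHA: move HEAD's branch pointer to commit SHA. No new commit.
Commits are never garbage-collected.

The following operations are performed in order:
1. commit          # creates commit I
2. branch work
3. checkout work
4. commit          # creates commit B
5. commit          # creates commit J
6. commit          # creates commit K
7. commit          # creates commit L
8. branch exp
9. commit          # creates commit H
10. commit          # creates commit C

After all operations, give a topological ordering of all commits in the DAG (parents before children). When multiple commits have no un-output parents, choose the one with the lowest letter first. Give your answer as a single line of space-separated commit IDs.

After op 1 (commit): HEAD=main@I [main=I]
After op 2 (branch): HEAD=main@I [main=I work=I]
After op 3 (checkout): HEAD=work@I [main=I work=I]
After op 4 (commit): HEAD=work@B [main=I work=B]
After op 5 (commit): HEAD=work@J [main=I work=J]
After op 6 (commit): HEAD=work@K [main=I work=K]
After op 7 (commit): HEAD=work@L [main=I work=L]
After op 8 (branch): HEAD=work@L [exp=L main=I work=L]
After op 9 (commit): HEAD=work@H [exp=L main=I work=H]
After op 10 (commit): HEAD=work@C [exp=L main=I work=C]
commit A: parents=[]
commit B: parents=['I']
commit C: parents=['H']
commit H: parents=['L']
commit I: parents=['A']
commit J: parents=['B']
commit K: parents=['J']
commit L: parents=['K']

Answer: A I B J K L H C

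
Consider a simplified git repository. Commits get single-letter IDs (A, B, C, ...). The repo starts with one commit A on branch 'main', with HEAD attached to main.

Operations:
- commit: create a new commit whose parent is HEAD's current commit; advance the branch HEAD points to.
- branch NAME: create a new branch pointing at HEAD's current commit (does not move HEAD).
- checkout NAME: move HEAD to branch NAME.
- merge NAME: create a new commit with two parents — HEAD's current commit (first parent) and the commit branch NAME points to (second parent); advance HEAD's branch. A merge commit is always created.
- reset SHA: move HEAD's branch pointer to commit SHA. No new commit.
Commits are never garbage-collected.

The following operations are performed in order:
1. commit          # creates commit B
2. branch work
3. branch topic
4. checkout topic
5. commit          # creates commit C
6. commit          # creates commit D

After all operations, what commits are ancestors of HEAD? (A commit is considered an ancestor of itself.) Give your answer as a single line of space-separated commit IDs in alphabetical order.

Answer: A B C D

Derivation:
After op 1 (commit): HEAD=main@B [main=B]
After op 2 (branch): HEAD=main@B [main=B work=B]
After op 3 (branch): HEAD=main@B [main=B topic=B work=B]
After op 4 (checkout): HEAD=topic@B [main=B topic=B work=B]
After op 5 (commit): HEAD=topic@C [main=B topic=C work=B]
After op 6 (commit): HEAD=topic@D [main=B topic=D work=B]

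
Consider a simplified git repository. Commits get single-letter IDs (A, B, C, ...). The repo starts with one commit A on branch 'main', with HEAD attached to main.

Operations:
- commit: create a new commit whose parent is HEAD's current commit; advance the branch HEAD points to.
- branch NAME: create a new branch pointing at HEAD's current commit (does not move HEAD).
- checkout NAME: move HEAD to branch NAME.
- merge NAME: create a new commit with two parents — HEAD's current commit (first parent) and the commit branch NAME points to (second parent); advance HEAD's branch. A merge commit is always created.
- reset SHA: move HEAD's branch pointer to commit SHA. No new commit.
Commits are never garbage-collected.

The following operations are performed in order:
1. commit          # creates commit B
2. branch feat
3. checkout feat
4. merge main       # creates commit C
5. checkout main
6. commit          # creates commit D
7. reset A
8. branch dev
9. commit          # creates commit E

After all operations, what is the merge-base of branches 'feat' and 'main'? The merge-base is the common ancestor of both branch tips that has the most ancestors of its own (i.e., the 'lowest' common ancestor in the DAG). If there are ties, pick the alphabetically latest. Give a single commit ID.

Answer: A

Derivation:
After op 1 (commit): HEAD=main@B [main=B]
After op 2 (branch): HEAD=main@B [feat=B main=B]
After op 3 (checkout): HEAD=feat@B [feat=B main=B]
After op 4 (merge): HEAD=feat@C [feat=C main=B]
After op 5 (checkout): HEAD=main@B [feat=C main=B]
After op 6 (commit): HEAD=main@D [feat=C main=D]
After op 7 (reset): HEAD=main@A [feat=C main=A]
After op 8 (branch): HEAD=main@A [dev=A feat=C main=A]
After op 9 (commit): HEAD=main@E [dev=A feat=C main=E]
ancestors(feat=C): ['A', 'B', 'C']
ancestors(main=E): ['A', 'E']
common: ['A']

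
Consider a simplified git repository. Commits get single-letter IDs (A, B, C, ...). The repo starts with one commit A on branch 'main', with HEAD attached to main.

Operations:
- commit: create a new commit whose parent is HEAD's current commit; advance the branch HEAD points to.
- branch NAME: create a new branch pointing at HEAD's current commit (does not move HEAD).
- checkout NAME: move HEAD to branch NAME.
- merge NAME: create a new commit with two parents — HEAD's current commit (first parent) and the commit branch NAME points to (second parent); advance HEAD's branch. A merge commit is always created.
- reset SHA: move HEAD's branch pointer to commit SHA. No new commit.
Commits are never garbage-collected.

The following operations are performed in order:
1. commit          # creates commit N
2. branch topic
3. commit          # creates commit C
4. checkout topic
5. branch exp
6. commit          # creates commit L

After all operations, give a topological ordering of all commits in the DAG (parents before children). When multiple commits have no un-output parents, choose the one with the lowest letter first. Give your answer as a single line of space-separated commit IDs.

After op 1 (commit): HEAD=main@N [main=N]
After op 2 (branch): HEAD=main@N [main=N topic=N]
After op 3 (commit): HEAD=main@C [main=C topic=N]
After op 4 (checkout): HEAD=topic@N [main=C topic=N]
After op 5 (branch): HEAD=topic@N [exp=N main=C topic=N]
After op 6 (commit): HEAD=topic@L [exp=N main=C topic=L]
commit A: parents=[]
commit C: parents=['N']
commit L: parents=['N']
commit N: parents=['A']

Answer: A N C L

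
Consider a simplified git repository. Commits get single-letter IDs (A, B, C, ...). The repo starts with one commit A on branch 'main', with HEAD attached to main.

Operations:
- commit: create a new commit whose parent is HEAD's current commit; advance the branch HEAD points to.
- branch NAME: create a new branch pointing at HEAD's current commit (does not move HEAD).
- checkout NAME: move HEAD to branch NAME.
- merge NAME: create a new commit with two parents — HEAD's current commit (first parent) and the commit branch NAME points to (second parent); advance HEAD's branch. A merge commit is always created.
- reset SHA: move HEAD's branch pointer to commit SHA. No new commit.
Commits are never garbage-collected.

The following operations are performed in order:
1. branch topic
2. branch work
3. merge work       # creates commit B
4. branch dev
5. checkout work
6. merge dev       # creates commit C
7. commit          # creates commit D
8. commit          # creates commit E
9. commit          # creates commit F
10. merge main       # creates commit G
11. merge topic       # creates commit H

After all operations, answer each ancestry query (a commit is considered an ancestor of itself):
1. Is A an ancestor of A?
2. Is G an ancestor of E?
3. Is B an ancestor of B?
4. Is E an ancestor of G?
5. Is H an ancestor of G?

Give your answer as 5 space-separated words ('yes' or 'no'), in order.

Answer: yes no yes yes no

Derivation:
After op 1 (branch): HEAD=main@A [main=A topic=A]
After op 2 (branch): HEAD=main@A [main=A topic=A work=A]
After op 3 (merge): HEAD=main@B [main=B topic=A work=A]
After op 4 (branch): HEAD=main@B [dev=B main=B topic=A work=A]
After op 5 (checkout): HEAD=work@A [dev=B main=B topic=A work=A]
After op 6 (merge): HEAD=work@C [dev=B main=B topic=A work=C]
After op 7 (commit): HEAD=work@D [dev=B main=B topic=A work=D]
After op 8 (commit): HEAD=work@E [dev=B main=B topic=A work=E]
After op 9 (commit): HEAD=work@F [dev=B main=B topic=A work=F]
After op 10 (merge): HEAD=work@G [dev=B main=B topic=A work=G]
After op 11 (merge): HEAD=work@H [dev=B main=B topic=A work=H]
ancestors(A) = {A}; A in? yes
ancestors(E) = {A,B,C,D,E}; G in? no
ancestors(B) = {A,B}; B in? yes
ancestors(G) = {A,B,C,D,E,F,G}; E in? yes
ancestors(G) = {A,B,C,D,E,F,G}; H in? no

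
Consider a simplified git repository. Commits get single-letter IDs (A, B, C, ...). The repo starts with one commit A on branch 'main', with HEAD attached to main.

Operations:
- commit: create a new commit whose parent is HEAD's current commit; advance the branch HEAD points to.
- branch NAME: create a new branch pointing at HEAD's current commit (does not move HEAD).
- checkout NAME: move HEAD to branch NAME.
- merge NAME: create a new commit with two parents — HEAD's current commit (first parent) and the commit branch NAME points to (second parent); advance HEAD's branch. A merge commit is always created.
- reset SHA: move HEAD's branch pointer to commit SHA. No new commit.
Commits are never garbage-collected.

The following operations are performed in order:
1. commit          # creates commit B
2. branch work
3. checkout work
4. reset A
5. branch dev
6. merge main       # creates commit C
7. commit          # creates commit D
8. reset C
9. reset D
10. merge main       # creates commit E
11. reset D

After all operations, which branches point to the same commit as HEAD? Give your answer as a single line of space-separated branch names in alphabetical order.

Answer: work

Derivation:
After op 1 (commit): HEAD=main@B [main=B]
After op 2 (branch): HEAD=main@B [main=B work=B]
After op 3 (checkout): HEAD=work@B [main=B work=B]
After op 4 (reset): HEAD=work@A [main=B work=A]
After op 5 (branch): HEAD=work@A [dev=A main=B work=A]
After op 6 (merge): HEAD=work@C [dev=A main=B work=C]
After op 7 (commit): HEAD=work@D [dev=A main=B work=D]
After op 8 (reset): HEAD=work@C [dev=A main=B work=C]
After op 9 (reset): HEAD=work@D [dev=A main=B work=D]
After op 10 (merge): HEAD=work@E [dev=A main=B work=E]
After op 11 (reset): HEAD=work@D [dev=A main=B work=D]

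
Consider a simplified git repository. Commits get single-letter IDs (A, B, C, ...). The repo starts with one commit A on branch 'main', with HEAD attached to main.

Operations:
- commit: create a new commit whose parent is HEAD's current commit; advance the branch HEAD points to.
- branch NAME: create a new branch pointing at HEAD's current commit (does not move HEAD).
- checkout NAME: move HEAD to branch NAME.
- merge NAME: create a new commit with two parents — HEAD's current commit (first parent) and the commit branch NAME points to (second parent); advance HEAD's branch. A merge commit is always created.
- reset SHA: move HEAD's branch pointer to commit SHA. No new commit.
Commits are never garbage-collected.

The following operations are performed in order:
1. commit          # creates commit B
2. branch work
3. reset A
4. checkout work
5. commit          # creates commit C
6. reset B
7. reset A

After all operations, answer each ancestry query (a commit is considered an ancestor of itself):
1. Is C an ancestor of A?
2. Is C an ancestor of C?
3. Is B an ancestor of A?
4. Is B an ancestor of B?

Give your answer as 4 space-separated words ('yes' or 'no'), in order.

Answer: no yes no yes

Derivation:
After op 1 (commit): HEAD=main@B [main=B]
After op 2 (branch): HEAD=main@B [main=B work=B]
After op 3 (reset): HEAD=main@A [main=A work=B]
After op 4 (checkout): HEAD=work@B [main=A work=B]
After op 5 (commit): HEAD=work@C [main=A work=C]
After op 6 (reset): HEAD=work@B [main=A work=B]
After op 7 (reset): HEAD=work@A [main=A work=A]
ancestors(A) = {A}; C in? no
ancestors(C) = {A,B,C}; C in? yes
ancestors(A) = {A}; B in? no
ancestors(B) = {A,B}; B in? yes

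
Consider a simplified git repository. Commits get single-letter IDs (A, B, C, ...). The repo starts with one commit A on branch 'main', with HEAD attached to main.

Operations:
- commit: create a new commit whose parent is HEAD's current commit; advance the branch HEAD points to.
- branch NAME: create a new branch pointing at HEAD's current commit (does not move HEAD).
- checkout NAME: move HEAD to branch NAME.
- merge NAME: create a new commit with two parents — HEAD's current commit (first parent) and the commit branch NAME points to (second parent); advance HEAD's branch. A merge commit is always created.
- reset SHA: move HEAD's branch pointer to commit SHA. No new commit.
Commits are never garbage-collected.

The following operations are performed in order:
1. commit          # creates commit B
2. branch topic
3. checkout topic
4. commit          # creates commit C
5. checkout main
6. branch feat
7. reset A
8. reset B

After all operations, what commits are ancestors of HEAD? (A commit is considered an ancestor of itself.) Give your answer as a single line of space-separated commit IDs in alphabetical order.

After op 1 (commit): HEAD=main@B [main=B]
After op 2 (branch): HEAD=main@B [main=B topic=B]
After op 3 (checkout): HEAD=topic@B [main=B topic=B]
After op 4 (commit): HEAD=topic@C [main=B topic=C]
After op 5 (checkout): HEAD=main@B [main=B topic=C]
After op 6 (branch): HEAD=main@B [feat=B main=B topic=C]
After op 7 (reset): HEAD=main@A [feat=B main=A topic=C]
After op 8 (reset): HEAD=main@B [feat=B main=B topic=C]

Answer: A B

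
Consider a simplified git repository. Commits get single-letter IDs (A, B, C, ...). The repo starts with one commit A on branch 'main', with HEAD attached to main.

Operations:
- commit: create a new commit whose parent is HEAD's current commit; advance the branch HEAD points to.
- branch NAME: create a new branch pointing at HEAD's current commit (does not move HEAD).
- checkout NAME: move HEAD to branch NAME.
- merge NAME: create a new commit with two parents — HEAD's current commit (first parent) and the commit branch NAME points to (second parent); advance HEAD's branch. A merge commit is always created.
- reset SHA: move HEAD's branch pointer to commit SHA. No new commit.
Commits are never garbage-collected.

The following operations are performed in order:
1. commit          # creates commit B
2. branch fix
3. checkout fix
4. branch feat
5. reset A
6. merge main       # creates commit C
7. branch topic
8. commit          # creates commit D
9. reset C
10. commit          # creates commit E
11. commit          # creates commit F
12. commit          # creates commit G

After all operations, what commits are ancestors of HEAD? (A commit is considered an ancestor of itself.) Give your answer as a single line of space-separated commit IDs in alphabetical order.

Answer: A B C E F G

Derivation:
After op 1 (commit): HEAD=main@B [main=B]
After op 2 (branch): HEAD=main@B [fix=B main=B]
After op 3 (checkout): HEAD=fix@B [fix=B main=B]
After op 4 (branch): HEAD=fix@B [feat=B fix=B main=B]
After op 5 (reset): HEAD=fix@A [feat=B fix=A main=B]
After op 6 (merge): HEAD=fix@C [feat=B fix=C main=B]
After op 7 (branch): HEAD=fix@C [feat=B fix=C main=B topic=C]
After op 8 (commit): HEAD=fix@D [feat=B fix=D main=B topic=C]
After op 9 (reset): HEAD=fix@C [feat=B fix=C main=B topic=C]
After op 10 (commit): HEAD=fix@E [feat=B fix=E main=B topic=C]
After op 11 (commit): HEAD=fix@F [feat=B fix=F main=B topic=C]
After op 12 (commit): HEAD=fix@G [feat=B fix=G main=B topic=C]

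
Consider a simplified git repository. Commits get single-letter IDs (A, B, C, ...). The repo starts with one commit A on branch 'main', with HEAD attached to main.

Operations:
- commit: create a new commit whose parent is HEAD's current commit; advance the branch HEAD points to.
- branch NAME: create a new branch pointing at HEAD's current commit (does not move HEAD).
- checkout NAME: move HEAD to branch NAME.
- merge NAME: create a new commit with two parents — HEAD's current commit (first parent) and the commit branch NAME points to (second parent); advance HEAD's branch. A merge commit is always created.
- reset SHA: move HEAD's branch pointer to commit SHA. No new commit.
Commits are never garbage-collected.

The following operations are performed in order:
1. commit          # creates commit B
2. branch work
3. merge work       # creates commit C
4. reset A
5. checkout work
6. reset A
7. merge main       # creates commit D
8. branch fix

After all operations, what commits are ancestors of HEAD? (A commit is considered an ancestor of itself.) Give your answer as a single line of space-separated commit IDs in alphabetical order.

After op 1 (commit): HEAD=main@B [main=B]
After op 2 (branch): HEAD=main@B [main=B work=B]
After op 3 (merge): HEAD=main@C [main=C work=B]
After op 4 (reset): HEAD=main@A [main=A work=B]
After op 5 (checkout): HEAD=work@B [main=A work=B]
After op 6 (reset): HEAD=work@A [main=A work=A]
After op 7 (merge): HEAD=work@D [main=A work=D]
After op 8 (branch): HEAD=work@D [fix=D main=A work=D]

Answer: A D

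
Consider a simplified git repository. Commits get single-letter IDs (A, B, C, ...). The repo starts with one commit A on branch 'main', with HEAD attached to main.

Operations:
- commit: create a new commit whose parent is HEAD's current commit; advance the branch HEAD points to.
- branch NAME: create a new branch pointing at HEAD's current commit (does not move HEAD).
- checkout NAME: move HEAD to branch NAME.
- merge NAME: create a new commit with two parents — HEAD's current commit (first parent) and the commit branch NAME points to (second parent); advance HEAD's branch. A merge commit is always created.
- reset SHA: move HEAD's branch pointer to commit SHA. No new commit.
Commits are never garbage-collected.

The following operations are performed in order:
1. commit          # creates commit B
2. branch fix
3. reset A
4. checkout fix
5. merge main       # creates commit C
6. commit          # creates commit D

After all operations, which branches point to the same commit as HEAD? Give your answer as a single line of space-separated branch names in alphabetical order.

Answer: fix

Derivation:
After op 1 (commit): HEAD=main@B [main=B]
After op 2 (branch): HEAD=main@B [fix=B main=B]
After op 3 (reset): HEAD=main@A [fix=B main=A]
After op 4 (checkout): HEAD=fix@B [fix=B main=A]
After op 5 (merge): HEAD=fix@C [fix=C main=A]
After op 6 (commit): HEAD=fix@D [fix=D main=A]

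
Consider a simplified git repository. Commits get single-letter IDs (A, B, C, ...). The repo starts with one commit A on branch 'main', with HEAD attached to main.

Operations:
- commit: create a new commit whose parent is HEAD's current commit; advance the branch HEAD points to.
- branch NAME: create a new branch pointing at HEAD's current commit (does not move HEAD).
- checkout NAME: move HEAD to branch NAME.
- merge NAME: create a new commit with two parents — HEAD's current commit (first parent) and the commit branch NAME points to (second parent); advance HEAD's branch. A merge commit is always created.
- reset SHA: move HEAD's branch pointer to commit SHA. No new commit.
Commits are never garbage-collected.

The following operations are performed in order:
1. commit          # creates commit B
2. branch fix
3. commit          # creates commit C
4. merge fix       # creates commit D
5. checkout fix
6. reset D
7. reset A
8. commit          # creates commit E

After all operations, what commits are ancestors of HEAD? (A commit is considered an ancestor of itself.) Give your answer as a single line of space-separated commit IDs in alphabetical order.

After op 1 (commit): HEAD=main@B [main=B]
After op 2 (branch): HEAD=main@B [fix=B main=B]
After op 3 (commit): HEAD=main@C [fix=B main=C]
After op 4 (merge): HEAD=main@D [fix=B main=D]
After op 5 (checkout): HEAD=fix@B [fix=B main=D]
After op 6 (reset): HEAD=fix@D [fix=D main=D]
After op 7 (reset): HEAD=fix@A [fix=A main=D]
After op 8 (commit): HEAD=fix@E [fix=E main=D]

Answer: A E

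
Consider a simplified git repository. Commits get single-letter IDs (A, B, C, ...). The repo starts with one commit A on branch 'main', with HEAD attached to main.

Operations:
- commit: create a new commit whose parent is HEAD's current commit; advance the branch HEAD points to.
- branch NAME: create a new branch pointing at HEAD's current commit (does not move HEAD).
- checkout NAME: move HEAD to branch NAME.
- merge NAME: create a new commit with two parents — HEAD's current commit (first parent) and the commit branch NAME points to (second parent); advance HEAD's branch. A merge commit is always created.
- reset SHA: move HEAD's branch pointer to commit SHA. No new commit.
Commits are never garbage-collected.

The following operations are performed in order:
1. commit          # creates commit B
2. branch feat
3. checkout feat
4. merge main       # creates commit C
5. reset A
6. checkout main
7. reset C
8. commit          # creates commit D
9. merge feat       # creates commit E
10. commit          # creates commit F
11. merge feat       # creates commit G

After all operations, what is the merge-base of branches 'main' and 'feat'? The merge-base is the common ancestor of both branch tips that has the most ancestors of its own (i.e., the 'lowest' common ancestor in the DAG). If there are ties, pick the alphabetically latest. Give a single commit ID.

Answer: A

Derivation:
After op 1 (commit): HEAD=main@B [main=B]
After op 2 (branch): HEAD=main@B [feat=B main=B]
After op 3 (checkout): HEAD=feat@B [feat=B main=B]
After op 4 (merge): HEAD=feat@C [feat=C main=B]
After op 5 (reset): HEAD=feat@A [feat=A main=B]
After op 6 (checkout): HEAD=main@B [feat=A main=B]
After op 7 (reset): HEAD=main@C [feat=A main=C]
After op 8 (commit): HEAD=main@D [feat=A main=D]
After op 9 (merge): HEAD=main@E [feat=A main=E]
After op 10 (commit): HEAD=main@F [feat=A main=F]
After op 11 (merge): HEAD=main@G [feat=A main=G]
ancestors(main=G): ['A', 'B', 'C', 'D', 'E', 'F', 'G']
ancestors(feat=A): ['A']
common: ['A']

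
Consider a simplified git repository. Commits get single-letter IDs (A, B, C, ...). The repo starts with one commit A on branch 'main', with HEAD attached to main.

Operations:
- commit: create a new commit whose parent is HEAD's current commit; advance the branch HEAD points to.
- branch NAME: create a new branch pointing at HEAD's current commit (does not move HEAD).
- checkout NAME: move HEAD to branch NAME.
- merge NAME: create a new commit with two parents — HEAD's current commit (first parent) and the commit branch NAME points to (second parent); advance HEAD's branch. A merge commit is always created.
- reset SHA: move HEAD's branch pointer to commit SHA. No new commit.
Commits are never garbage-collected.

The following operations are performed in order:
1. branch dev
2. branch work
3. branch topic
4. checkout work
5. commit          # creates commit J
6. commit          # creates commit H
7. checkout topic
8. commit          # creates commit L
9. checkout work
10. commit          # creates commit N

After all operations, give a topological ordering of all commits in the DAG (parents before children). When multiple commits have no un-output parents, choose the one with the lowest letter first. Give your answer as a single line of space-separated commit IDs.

After op 1 (branch): HEAD=main@A [dev=A main=A]
After op 2 (branch): HEAD=main@A [dev=A main=A work=A]
After op 3 (branch): HEAD=main@A [dev=A main=A topic=A work=A]
After op 4 (checkout): HEAD=work@A [dev=A main=A topic=A work=A]
After op 5 (commit): HEAD=work@J [dev=A main=A topic=A work=J]
After op 6 (commit): HEAD=work@H [dev=A main=A topic=A work=H]
After op 7 (checkout): HEAD=topic@A [dev=A main=A topic=A work=H]
After op 8 (commit): HEAD=topic@L [dev=A main=A topic=L work=H]
After op 9 (checkout): HEAD=work@H [dev=A main=A topic=L work=H]
After op 10 (commit): HEAD=work@N [dev=A main=A topic=L work=N]
commit A: parents=[]
commit H: parents=['J']
commit J: parents=['A']
commit L: parents=['A']
commit N: parents=['H']

Answer: A J H L N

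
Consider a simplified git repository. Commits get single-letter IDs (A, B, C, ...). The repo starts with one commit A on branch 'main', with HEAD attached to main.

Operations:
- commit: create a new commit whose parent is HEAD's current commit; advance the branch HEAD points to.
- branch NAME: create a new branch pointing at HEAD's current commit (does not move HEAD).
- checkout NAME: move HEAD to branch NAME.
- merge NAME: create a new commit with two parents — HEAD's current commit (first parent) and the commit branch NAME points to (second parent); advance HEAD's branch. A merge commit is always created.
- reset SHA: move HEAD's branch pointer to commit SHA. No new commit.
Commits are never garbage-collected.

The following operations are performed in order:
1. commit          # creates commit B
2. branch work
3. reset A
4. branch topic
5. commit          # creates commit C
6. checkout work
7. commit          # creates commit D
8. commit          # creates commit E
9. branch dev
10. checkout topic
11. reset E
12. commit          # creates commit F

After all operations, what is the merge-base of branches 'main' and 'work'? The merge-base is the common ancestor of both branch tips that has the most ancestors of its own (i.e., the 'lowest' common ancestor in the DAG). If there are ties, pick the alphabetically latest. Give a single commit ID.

After op 1 (commit): HEAD=main@B [main=B]
After op 2 (branch): HEAD=main@B [main=B work=B]
After op 3 (reset): HEAD=main@A [main=A work=B]
After op 4 (branch): HEAD=main@A [main=A topic=A work=B]
After op 5 (commit): HEAD=main@C [main=C topic=A work=B]
After op 6 (checkout): HEAD=work@B [main=C topic=A work=B]
After op 7 (commit): HEAD=work@D [main=C topic=A work=D]
After op 8 (commit): HEAD=work@E [main=C topic=A work=E]
After op 9 (branch): HEAD=work@E [dev=E main=C topic=A work=E]
After op 10 (checkout): HEAD=topic@A [dev=E main=C topic=A work=E]
After op 11 (reset): HEAD=topic@E [dev=E main=C topic=E work=E]
After op 12 (commit): HEAD=topic@F [dev=E main=C topic=F work=E]
ancestors(main=C): ['A', 'C']
ancestors(work=E): ['A', 'B', 'D', 'E']
common: ['A']

Answer: A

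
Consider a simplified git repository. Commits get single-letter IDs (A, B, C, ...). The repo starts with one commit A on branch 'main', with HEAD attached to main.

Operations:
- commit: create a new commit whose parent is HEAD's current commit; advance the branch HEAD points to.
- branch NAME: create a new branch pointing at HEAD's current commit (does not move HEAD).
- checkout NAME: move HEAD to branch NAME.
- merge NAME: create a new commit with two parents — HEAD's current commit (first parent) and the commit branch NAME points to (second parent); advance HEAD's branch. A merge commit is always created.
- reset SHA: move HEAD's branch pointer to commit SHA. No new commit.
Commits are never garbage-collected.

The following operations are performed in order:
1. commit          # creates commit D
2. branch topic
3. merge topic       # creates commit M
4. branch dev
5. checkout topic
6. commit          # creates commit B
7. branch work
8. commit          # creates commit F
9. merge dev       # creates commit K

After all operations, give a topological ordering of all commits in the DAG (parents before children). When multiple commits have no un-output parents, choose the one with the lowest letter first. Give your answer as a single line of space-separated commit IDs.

Answer: A D B F M K

Derivation:
After op 1 (commit): HEAD=main@D [main=D]
After op 2 (branch): HEAD=main@D [main=D topic=D]
After op 3 (merge): HEAD=main@M [main=M topic=D]
After op 4 (branch): HEAD=main@M [dev=M main=M topic=D]
After op 5 (checkout): HEAD=topic@D [dev=M main=M topic=D]
After op 6 (commit): HEAD=topic@B [dev=M main=M topic=B]
After op 7 (branch): HEAD=topic@B [dev=M main=M topic=B work=B]
After op 8 (commit): HEAD=topic@F [dev=M main=M topic=F work=B]
After op 9 (merge): HEAD=topic@K [dev=M main=M topic=K work=B]
commit A: parents=[]
commit B: parents=['D']
commit D: parents=['A']
commit F: parents=['B']
commit K: parents=['F', 'M']
commit M: parents=['D', 'D']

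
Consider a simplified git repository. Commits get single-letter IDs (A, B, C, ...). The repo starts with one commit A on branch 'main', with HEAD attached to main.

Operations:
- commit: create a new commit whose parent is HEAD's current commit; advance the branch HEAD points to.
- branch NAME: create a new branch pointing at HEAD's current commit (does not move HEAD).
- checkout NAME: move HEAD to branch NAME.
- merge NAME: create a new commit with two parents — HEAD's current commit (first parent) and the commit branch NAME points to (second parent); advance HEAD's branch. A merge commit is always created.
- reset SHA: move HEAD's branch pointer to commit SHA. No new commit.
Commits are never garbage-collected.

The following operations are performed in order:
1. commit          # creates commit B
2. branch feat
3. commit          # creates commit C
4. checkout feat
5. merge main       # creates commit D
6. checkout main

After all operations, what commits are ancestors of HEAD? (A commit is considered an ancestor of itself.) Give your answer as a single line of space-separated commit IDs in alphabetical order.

Answer: A B C

Derivation:
After op 1 (commit): HEAD=main@B [main=B]
After op 2 (branch): HEAD=main@B [feat=B main=B]
After op 3 (commit): HEAD=main@C [feat=B main=C]
After op 4 (checkout): HEAD=feat@B [feat=B main=C]
After op 5 (merge): HEAD=feat@D [feat=D main=C]
After op 6 (checkout): HEAD=main@C [feat=D main=C]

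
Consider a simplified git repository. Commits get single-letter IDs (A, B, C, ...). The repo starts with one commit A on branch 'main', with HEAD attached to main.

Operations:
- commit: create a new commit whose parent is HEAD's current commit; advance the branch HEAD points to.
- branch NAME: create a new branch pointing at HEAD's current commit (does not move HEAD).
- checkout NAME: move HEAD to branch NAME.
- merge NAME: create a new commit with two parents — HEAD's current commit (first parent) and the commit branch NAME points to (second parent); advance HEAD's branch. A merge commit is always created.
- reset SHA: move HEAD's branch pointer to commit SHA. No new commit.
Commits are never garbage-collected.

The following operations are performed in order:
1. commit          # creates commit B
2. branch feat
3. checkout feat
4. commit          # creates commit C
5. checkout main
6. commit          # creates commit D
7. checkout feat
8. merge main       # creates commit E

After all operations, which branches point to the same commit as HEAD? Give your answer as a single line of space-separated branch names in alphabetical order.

Answer: feat

Derivation:
After op 1 (commit): HEAD=main@B [main=B]
After op 2 (branch): HEAD=main@B [feat=B main=B]
After op 3 (checkout): HEAD=feat@B [feat=B main=B]
After op 4 (commit): HEAD=feat@C [feat=C main=B]
After op 5 (checkout): HEAD=main@B [feat=C main=B]
After op 6 (commit): HEAD=main@D [feat=C main=D]
After op 7 (checkout): HEAD=feat@C [feat=C main=D]
After op 8 (merge): HEAD=feat@E [feat=E main=D]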